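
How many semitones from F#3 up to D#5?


Reasoning:
Absolute semitone position = octave×12 + chromatic position
F#3: 3×12 + 6 = 42
D#5: 5×12 + 3 = 63
Difference = 63 - 42 = 21
= 21 semitones


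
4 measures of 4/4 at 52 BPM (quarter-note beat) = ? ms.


Let's work it out.
Quarter-note beat duration = 60000 / 52 ms
Beats per measure (4/4) = 4
One measure = 4 × 60000 / 52 = 240000 / 52 ms
4 measures = 4 × 240000 / 52 = 960000 / 52
= 18461.5 ms


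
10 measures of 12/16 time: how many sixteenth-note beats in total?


Time signature 12/16: the bottom number 16 means the sixteenth note gets one count
The top number 12 means 12 sixteenth-note beats per measure
Total = 12 × 10 measures
= 120 sixteenth-note beats


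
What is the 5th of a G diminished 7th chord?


Reasoning:
Diminished 7th chord = root + minor 3rd + diminished 5th + diminished 7th
Seventh chords stack in thirds, so the letter names are G-B-D-F
Root: G
Minor 3rd above G: Bb
Diminished 5th above G: Db
Diminished 7th above G: Fb
The 5th = Db


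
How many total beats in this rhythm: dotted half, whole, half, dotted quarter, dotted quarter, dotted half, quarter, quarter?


Reasoning:
Beat values:
  dotted half = 3 beats
  whole = 4 beats
  half = 2 beats
  dotted quarter = 1.5 beats
  dotted quarter = 1.5 beats
  dotted half = 3 beats
  quarter = 1 beat
  quarter = 1 beat
Sum = 3 + 4 + 2 + 1.5 + 1.5 + 3 + 1 + 1
= 17 beats


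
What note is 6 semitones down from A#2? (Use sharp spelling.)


Working:
A#2: chromatic position 10 in octave 2 → absolute = 2×12 + 10 = 34
Transpose down 6: 34 - 6 = 28
28 = 2×12 + 4 → E in octave 2
Result = E2


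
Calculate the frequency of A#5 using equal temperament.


f = 440 × 2^(n/12) where n = semitones from A4
A#5: 13 semitones from A4
f = 440 × 2^(13/12)
f = 932.33 Hz


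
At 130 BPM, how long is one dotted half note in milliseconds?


One quarter-note beat = 60000 / BPM = 60000 / 130 ms
Dotted half note = 3 × quarter note
Duration = 3 × 60000 / 130 = 180000 / 130
= 1384.6 ms


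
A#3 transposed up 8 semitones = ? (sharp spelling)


Step by step:
A#3: chromatic position 10 in octave 3 → absolute = 3×12 + 10 = 46
Transpose up 8: 46 + 8 = 54
54 = 4×12 + 6 → F# in octave 4
Result = F#4


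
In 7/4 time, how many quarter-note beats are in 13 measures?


Reasoning:
Time signature 7/4: the bottom number 4 means the quarter note gets one count
The top number 7 means 7 quarter-note beats per measure
Total = 7 × 13 measures
= 91 quarter-note beats


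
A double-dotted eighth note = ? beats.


Reasoning:
Base eighth note = 1/2 beats
Dot 1 adds half the previous value: +1/4
Dot 2 adds half the previous value: +1/8
One double-dotted eighth = 1/2 + 1/4 + 1/8 = 7/8
= 7/8 beats


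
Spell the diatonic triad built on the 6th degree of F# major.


Let's work it out.
F# major scale: F# G# A# B C# D# E#
Diatonic triad on degree 6 stacks scale notes 6, 1, 3: D# F# A#
D#→F# = 3 semitones; D#→A# = 7 semitones → minor triad
= D# F# A# (minor)


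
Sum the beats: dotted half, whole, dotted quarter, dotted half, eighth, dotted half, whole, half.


Reasoning:
Beat values:
  dotted half = 3 beats
  whole = 4 beats
  dotted quarter = 1.5 beats
  dotted half = 3 beats
  eighth = 0.5 beats
  dotted half = 3 beats
  whole = 4 beats
  half = 2 beats
Sum = 3 + 4 + 1.5 + 3 + 0.5 + 3 + 4 + 2
= 21 beats


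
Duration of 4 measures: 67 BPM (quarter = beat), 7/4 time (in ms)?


Let's work it out.
Quarter-note beat duration = 60000 / 67 ms
Beats per measure (7/4) = 7
One measure = 7 × 60000 / 67 = 420000 / 67 ms
4 measures = 4 × 420000 / 67 = 1680000 / 67
= 25074.6 ms


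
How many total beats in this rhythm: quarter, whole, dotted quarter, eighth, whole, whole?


Step by step:
Beat values:
  quarter = 1 beat
  whole = 4 beats
  dotted quarter = 1.5 beats
  eighth = 0.5 beats
  whole = 4 beats
  whole = 4 beats
Sum = 1 + 4 + 1.5 + 0.5 + 4 + 4
= 15 beats


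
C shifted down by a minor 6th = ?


Let's work it out.
minor 6th: 6 letter names, 8 semitones
Letter: C - 5 → E
Pitch: C - 8 semitones, spelled as an E → E
= E


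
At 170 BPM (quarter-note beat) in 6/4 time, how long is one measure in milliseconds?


Quarter-note beat duration = 60000 / 170 ms
Beats per measure (6/4) = 6
One measure = 6 × 60000 / 170 = 360000 / 170 ms
= 2117.6 ms


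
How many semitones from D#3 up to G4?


Working:
Absolute semitone position = octave×12 + chromatic position
D#3: 3×12 + 3 = 39
G4: 4×12 + 7 = 55
Difference = 55 - 39 = 16
= 16 semitones


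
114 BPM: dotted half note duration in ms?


Working:
One quarter-note beat = 60000 / BPM = 60000 / 114 ms
Dotted half note = 3 × quarter note
Duration = 3 × 60000 / 114 = 180000 / 114
= 1578.9 ms


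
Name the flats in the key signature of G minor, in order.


Working:
Flat minor keys: A(0), D(1), G(2), C(3), F(4), Bb(5), Eb(6), Ab(7)
G minor has 2 flats
Order of flats: Bb Eb Ab Db Gb Cb Fb → first 2: Bb, Eb
= Bb, Eb


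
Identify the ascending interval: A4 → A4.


Reasoning:
Letter names: A → A spans 1 letter name → a unison
Semitones: A4 → A4 = 0 half-steps
A unison of 0 semitones is a perfect unison
= perfect unison


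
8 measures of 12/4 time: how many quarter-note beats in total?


Reasoning:
Time signature 12/4: the bottom number 4 means the quarter note gets one count
The top number 12 means 12 quarter-note beats per measure
Total = 12 × 8 measures
= 96 quarter-note beats


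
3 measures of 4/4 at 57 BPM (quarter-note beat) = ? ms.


Step by step:
Quarter-note beat duration = 60000 / 57 ms
Beats per measure (4/4) = 4
One measure = 4 × 60000 / 57 = 240000 / 57 ms
3 measures = 3 × 240000 / 57 = 720000 / 57
= 12631.6 ms


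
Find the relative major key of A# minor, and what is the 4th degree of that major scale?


The relative major shares the key signature and is a minor 3rd above the minor tonic
A minor 3rd above A# is C#
→ relative major of A# minor is C# major
C# major scale: C# D# E# F# G# A# B#
= C# major; 4th degree = F#


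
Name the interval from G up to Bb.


Letter names: G → B spans 3 letter names → a 3rd
Semitones: G → Bb = 3 half-steps
A 3rd of 3 semitones is a minor 3rd
= minor 3rd


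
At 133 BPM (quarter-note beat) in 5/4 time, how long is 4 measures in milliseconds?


Quarter-note beat duration = 60000 / 133 ms
Beats per measure (5/4) = 5
One measure = 5 × 60000 / 133 = 300000 / 133 ms
4 measures = 4 × 300000 / 133 = 1200000 / 133
= 9022.6 ms


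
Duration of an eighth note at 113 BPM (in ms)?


Solution.
One quarter-note beat = 60000 / BPM = 60000 / 113 ms
Eighth note = 1/2 × quarter note
Duration = 1/2 × 60000 / 113 = 30000 / 113
= 265.5 ms


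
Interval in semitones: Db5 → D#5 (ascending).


Working:
Absolute semitone position = octave×12 + chromatic position
Db5: 5×12 + 1 = 61
D#5: 5×12 + 3 = 63
Difference = 63 - 61 = 2
= 2 semitones


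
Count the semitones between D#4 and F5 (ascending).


Working:
Absolute semitone position = octave×12 + chromatic position
D#4: 4×12 + 3 = 51
F5: 5×12 + 5 = 65
Difference = 65 - 51 = 14
= 14 semitones


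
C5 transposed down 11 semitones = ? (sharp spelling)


C5: chromatic position 0 in octave 5 → absolute = 5×12 + 0 = 60
Transpose down 11: 60 - 11 = 49
49 = 4×12 + 1 → C# in octave 4
Result = C#4


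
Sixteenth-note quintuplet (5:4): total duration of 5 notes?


Reasoning:
Quintuplet: 5 notes occupy the space of 4 sixteenth notes
Space = 4 × 1/4 = 1 beat
Each quintuplet note = 1 / 5 = 1/5 beats
5 notes = 5 × 1/5 = 1
= 1 beat


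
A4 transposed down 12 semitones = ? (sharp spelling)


Working:
A4: chromatic position 9 in octave 4 → absolute = 4×12 + 9 = 57
Transpose down 12: 57 - 12 = 45
45 = 3×12 + 9 → A in octave 3
Result = A3


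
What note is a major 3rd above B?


A 3rd spans 3 letter names, so from B we land on D
A major 3rd = 4 semitones above B
Spell D at that pitch: D#
= D#


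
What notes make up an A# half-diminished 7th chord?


Half-diminished 7th chord = root + minor 3rd + diminished 5th + minor 7th
Seventh chords stack in thirds, so the letter names are A-C-E-G
Root: A#
Minor 3rd above A#: C#
Diminished 5th above A#: E
Minor 7th above A#: G#
Chord = A# C# E G#


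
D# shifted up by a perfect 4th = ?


perfect 4th: 4 letter names, 5 semitones
Letter: D + 3 → G
Pitch: D# + 5 semitones, spelled as a G → G#
= G#


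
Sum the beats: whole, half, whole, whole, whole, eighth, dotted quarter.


Step by step:
Beat values:
  whole = 4 beats
  half = 2 beats
  whole = 4 beats
  whole = 4 beats
  whole = 4 beats
  eighth = 0.5 beats
  dotted quarter = 1.5 beats
Sum = 4 + 2 + 4 + 4 + 4 + 0.5 + 1.5
= 20 beats


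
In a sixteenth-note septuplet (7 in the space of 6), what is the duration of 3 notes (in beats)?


Solution.
Septuplet: 7 notes occupy the space of 6 sixteenth notes
Space = 6 × 1/4 = 3/2 beats
Each septuplet note = 3/2 / 7 = 3/14 beats
3 notes = 3 × 3/14 = 9/14
= 9/14 beats


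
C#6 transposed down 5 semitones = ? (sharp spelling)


Let's work it out.
C#6: chromatic position 1 in octave 6 → absolute = 6×12 + 1 = 73
Transpose down 5: 73 - 5 = 68
68 = 5×12 + 8 → G# in octave 5
Result = G#5


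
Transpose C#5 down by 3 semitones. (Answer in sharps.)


Reasoning:
C#5: chromatic position 1 in octave 5 → absolute = 5×12 + 1 = 61
Transpose down 3: 61 - 3 = 58
58 = 4×12 + 10 → A# in octave 4
Result = A#4


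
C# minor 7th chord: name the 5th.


Let's work it out.
Minor 7th chord = root + minor 3rd + perfect 5th + minor 7th
Seventh chords stack in thirds, so the letter names are C-E-G-B
Root: C#
Minor 3rd above C#: E
Perfect 5th above C#: G#
Minor 7th above C#: B
The 5th = G#


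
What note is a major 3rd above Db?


A 3rd spans 3 letter names, so from D we land on F
A major 3rd = 4 semitones above Db
Spell F at that pitch: F
= F


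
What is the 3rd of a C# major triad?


Solution.
Major triad = root + major 3rd (4 semitones) + perfect 5th (7 semitones)
A triad on C# stacks thirds, so the chord tones use letter names C-E-G
Root: C#
Major 3rd above C#: E#
Perfect 5th above C#: G#
The 3rd = E#


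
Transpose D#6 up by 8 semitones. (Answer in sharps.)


Step by step:
D#6: chromatic position 3 in octave 6 → absolute = 6×12 + 3 = 75
Transpose up 8: 75 + 8 = 83
83 = 6×12 + 11 → B in octave 6
Result = B6


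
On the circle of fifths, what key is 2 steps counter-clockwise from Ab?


Each counter-clockwise step moves down a perfect 5th (= up a perfect 4th)
From Ab: Ab → Db → F#/Gb
= F#/Gb


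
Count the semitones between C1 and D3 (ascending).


Reasoning:
Absolute semitone position = octave×12 + chromatic position
C1: 1×12 + 0 = 12
D3: 3×12 + 2 = 38
Difference = 38 - 12 = 26
= 26 semitones


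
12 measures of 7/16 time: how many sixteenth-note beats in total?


Solution.
Time signature 7/16: the bottom number 16 means the sixteenth note gets one count
The top number 7 means 7 sixteenth-note beats per measure
Total = 7 × 12 measures
= 84 sixteenth-note beats


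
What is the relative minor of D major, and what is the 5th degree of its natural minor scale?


The relative minor shares the major's key signature and starts on its 6th degree
6th degree = a major 6th above the tonic; a major 6th above D is B
→ relative minor of D major is B minor
B natural minor scale: B C# D E F# G A
= B minor; 5th degree = F#


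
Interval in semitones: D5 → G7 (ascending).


Reasoning:
Absolute semitone position = octave×12 + chromatic position
D5: 5×12 + 2 = 62
G7: 7×12 + 7 = 91
Difference = 91 - 62 = 29
= 29 semitones


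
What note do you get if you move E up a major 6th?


Reasoning:
major 6th: 6 letter names, 9 semitones
Letter: E + 5 → C
Pitch: E + 9 semitones, spelled as a C → C#
= C#


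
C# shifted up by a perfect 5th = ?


Step by step:
perfect 5th: 5 letter names, 7 semitones
Letter: C + 4 → G
Pitch: C# + 7 semitones, spelled as a G → G#
= G#


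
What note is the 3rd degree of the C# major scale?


Working:
Major scale pattern: W-W-H-W-W-W-H (2-2-1-2-2-2-1 semitones)
Starting from C#:
  C# + 2 semitones → D#
  D# + 2 semitones → E#
  E# + 1 semitone → F#
  F# + 2 semitones → G#
  G# + 2 semitones → A#
  A# + 2 semitones → B#
  B# + 1 semitone → C#
Scale: C# D# E# F# G# A# B#
Degree 3 = E#


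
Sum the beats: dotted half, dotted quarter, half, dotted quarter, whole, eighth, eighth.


Beat values:
  dotted half = 3 beats
  dotted quarter = 1.5 beats
  half = 2 beats
  dotted quarter = 1.5 beats
  whole = 4 beats
  eighth = 0.5 beats
  eighth = 0.5 beats
Sum = 3 + 1.5 + 2 + 1.5 + 4 + 0.5 + 0.5
= 13 beats


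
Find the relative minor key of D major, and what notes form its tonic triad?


Let's work it out.
The relative minor shares the major's key signature and starts on its 6th degree
6th degree = a major 6th above the tonic; a major 6th above D is B
→ relative minor of D major is B minor
Tonic triad of B minor = root + minor 3rd + perfect 5th = B D F#
= B minor; triad = B D F#


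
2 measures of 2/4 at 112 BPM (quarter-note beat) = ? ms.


Quarter-note beat duration = 60000 / 112 ms
Beats per measure (2/4) = 2
One measure = 2 × 60000 / 112 = 120000 / 112 ms
2 measures = 2 × 120000 / 112 = 240000 / 112
= 2142.9 ms


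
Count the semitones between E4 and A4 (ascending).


Let's work it out.
Absolute semitone position = octave×12 + chromatic position
E4: 4×12 + 4 = 52
A4: 4×12 + 9 = 57
Difference = 57 - 52 = 5
= 5 semitones


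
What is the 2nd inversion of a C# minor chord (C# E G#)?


Root position: C# E G#
2nd inversion: move root and 3rd up an octave
Bass note: G#
Notes (bottom to top) = G# C# E


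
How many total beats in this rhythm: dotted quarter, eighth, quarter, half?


Step by step:
Beat values:
  dotted quarter = 1.5 beats
  eighth = 0.5 beats
  quarter = 1 beat
  half = 2 beats
Sum = 1.5 + 0.5 + 1 + 2
= 5 beats


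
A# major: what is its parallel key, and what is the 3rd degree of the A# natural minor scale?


Step by step:
Parallel keys share the same tonic but differ in mode
A# major → parallel is A# minor
A# natural minor scale: A# B# C# D# E# F# G#
= A# minor; 3rd degree = C#


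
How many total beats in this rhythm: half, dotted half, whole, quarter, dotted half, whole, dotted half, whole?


Reasoning:
Beat values:
  half = 2 beats
  dotted half = 3 beats
  whole = 4 beats
  quarter = 1 beat
  dotted half = 3 beats
  whole = 4 beats
  dotted half = 3 beats
  whole = 4 beats
Sum = 2 + 3 + 4 + 1 + 3 + 4 + 3 + 4
= 24 beats


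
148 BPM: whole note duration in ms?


Reasoning:
One quarter-note beat = 60000 / BPM = 60000 / 148 ms
Whole note = 4 × quarter note
Duration = 4 × 60000 / 148 = 240000 / 148
= 1621.6 ms


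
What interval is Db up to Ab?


Reasoning:
Letter names: D → A spans 5 letter names → a 5th
Semitones: Db → Ab = 7 half-steps
A 5th of 7 semitones is a perfect 5th
= perfect 5th


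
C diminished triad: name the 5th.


Solution.
Diminished triad = root + minor 3rd (3 semitones) + diminished 5th (6 semitones)
A triad on C stacks thirds, so the chord tones use letter names C-E-G
Root: C
Minor 3rd above C: Eb
Diminished 5th above C: Gb
The 5th = Gb


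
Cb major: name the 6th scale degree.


Major scale pattern: W-W-H-W-W-W-H (2-2-1-2-2-2-1 semitones)
Starting from Cb:
  Cb + 2 semitones → Db
  Db + 2 semitones → Eb
  Eb + 1 semitone → Fb
  Fb + 2 semitones → Gb
  Gb + 2 semitones → Ab
  Ab + 2 semitones → Bb
  Bb + 1 semitone → Cb
Scale: Cb Db Eb Fb Gb Ab Bb
Degree 6 = Ab


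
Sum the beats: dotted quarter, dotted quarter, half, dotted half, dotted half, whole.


Solution.
Beat values:
  dotted quarter = 1.5 beats
  dotted quarter = 1.5 beats
  half = 2 beats
  dotted half = 3 beats
  dotted half = 3 beats
  whole = 4 beats
Sum = 1.5 + 1.5 + 2 + 3 + 3 + 4
= 15 beats


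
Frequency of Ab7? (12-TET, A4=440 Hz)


f = 440 × 2^(n/12) where n = semitones from A4
Ab7: 35 semitones from A4
f = 440 × 2^(35/12)
f = 3322.44 Hz


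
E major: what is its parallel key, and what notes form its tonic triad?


Let's work it out.
Parallel keys share the same tonic but differ in mode
E major → parallel is E minor
Tonic triad of E minor = E G B
= E minor; triad = E G B


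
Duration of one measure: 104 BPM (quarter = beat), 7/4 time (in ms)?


Quarter-note beat duration = 60000 / 104 ms
Beats per measure (7/4) = 7
One measure = 7 × 60000 / 104 = 420000 / 104 ms
= 4038.5 ms


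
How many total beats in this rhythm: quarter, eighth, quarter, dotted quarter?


Working:
Beat values:
  quarter = 1 beat
  eighth = 0.5 beats
  quarter = 1 beat
  dotted quarter = 1.5 beats
Sum = 1 + 0.5 + 1 + 1.5
= 4 beats


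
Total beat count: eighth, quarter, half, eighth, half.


Step by step:
Beat values:
  eighth = 0.5 beats
  quarter = 1 beat
  half = 2 beats
  eighth = 0.5 beats
  half = 2 beats
Sum = 0.5 + 1 + 2 + 0.5 + 2
= 6 beats


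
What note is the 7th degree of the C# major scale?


Reasoning:
Major scale pattern: W-W-H-W-W-W-H (2-2-1-2-2-2-1 semitones)
Starting from C#:
  C# + 2 semitones → D#
  D# + 2 semitones → E#
  E# + 1 semitone → F#
  F# + 2 semitones → G#
  G# + 2 semitones → A#
  A# + 2 semitones → B#
  B# + 1 semitone → C#
Scale: C# D# E# F# G# A# B#
Degree 7 = B#


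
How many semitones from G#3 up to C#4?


Solution.
Absolute semitone position = octave×12 + chromatic position
G#3: 3×12 + 8 = 44
C#4: 4×12 + 1 = 49
Difference = 49 - 44 = 5
= 5 semitones


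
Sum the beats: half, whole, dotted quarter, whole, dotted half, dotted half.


Reasoning:
Beat values:
  half = 2 beats
  whole = 4 beats
  dotted quarter = 1.5 beats
  whole = 4 beats
  dotted half = 3 beats
  dotted half = 3 beats
Sum = 2 + 4 + 1.5 + 4 + 3 + 3
= 17.5 beats


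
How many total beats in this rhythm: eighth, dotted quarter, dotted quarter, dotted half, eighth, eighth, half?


Solution.
Beat values:
  eighth = 0.5 beats
  dotted quarter = 1.5 beats
  dotted quarter = 1.5 beats
  dotted half = 3 beats
  eighth = 0.5 beats
  eighth = 0.5 beats
  half = 2 beats
Sum = 0.5 + 1.5 + 1.5 + 3 + 0.5 + 0.5 + 2
= 9.5 beats


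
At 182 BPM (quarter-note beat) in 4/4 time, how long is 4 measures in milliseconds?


Let's work it out.
Quarter-note beat duration = 60000 / 182 ms
Beats per measure (4/4) = 4
One measure = 4 × 60000 / 182 = 240000 / 182 ms
4 measures = 4 × 240000 / 182 = 960000 / 182
= 5274.7 ms


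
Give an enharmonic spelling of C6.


Working:
Enharmonic notes sound the same pitch but are spelled with different letter names
C and Dbb name the same pitch class
= Dbb6


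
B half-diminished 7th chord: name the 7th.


Half-diminished 7th chord = root + minor 3rd + diminished 5th + minor 7th
Seventh chords stack in thirds, so the letter names are B-D-F-A
Root: B
Minor 3rd above B: D
Diminished 5th above B: F
Minor 7th above B: A
The 7th = A


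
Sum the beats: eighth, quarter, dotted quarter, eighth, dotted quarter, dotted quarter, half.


Beat values:
  eighth = 0.5 beats
  quarter = 1 beat
  dotted quarter = 1.5 beats
  eighth = 0.5 beats
  dotted quarter = 1.5 beats
  dotted quarter = 1.5 beats
  half = 2 beats
Sum = 0.5 + 1 + 1.5 + 0.5 + 1.5 + 1.5 + 2
= 8.5 beats


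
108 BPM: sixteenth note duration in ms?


Solution.
One quarter-note beat = 60000 / BPM = 60000 / 108 ms
Sixteenth note = 1/4 × quarter note
Duration = 1/4 × 60000 / 108 = 15000 / 108
= 138.9 ms


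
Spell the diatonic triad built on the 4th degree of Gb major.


Reasoning:
Gb major scale: Gb Ab Bb Cb Db Eb F
Diatonic triad on degree 4 stacks scale notes 4, 6, 1: Cb Eb Gb
Cb→Eb = 4 semitones; Cb→Gb = 7 semitones → major triad
= Cb Eb Gb (major)


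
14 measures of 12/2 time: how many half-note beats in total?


Solution.
Time signature 12/2: the bottom number 2 means the half note gets one count
The top number 12 means 12 half-note beats per measure
Total = 12 × 14 measures
= 168 half-note beats


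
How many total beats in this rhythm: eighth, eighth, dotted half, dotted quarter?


Reasoning:
Beat values:
  eighth = 0.5 beats
  eighth = 0.5 beats
  dotted half = 3 beats
  dotted quarter = 1.5 beats
Sum = 0.5 + 0.5 + 3 + 1.5
= 5.5 beats


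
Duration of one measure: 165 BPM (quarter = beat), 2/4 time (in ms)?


Working:
Quarter-note beat duration = 60000 / 165 ms
Beats per measure (2/4) = 2
One measure = 2 × 60000 / 165 = 120000 / 165 ms
= 727.3 ms


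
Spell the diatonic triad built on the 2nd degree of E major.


Working:
E major scale: E F# G# A B C# D#
Diatonic triad on degree 2 stacks scale notes 2, 4, 6: F# A C#
F#→A = 3 semitones; F#→C# = 7 semitones → minor triad
= F# A C# (minor)


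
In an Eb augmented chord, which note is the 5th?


Solution.
Augmented triad = root + major 3rd (4 semitones) + augmented 5th (8 semitones)
A triad on Eb stacks thirds, so the chord tones use letter names E-G-B
Root: Eb
Major 3rd above Eb: G
Augmented 5th above Eb: B
The 5th = B


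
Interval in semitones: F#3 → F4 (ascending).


Step by step:
Absolute semitone position = octave×12 + chromatic position
F#3: 3×12 + 6 = 42
F4: 4×12 + 5 = 53
Difference = 53 - 42 = 11
= 11 semitones


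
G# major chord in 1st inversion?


Root position: G# B# D#
1st inversion: move root up an octave
Bass note: B#
Notes (bottom to top) = B# D# G#


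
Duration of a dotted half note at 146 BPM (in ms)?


One quarter-note beat = 60000 / BPM = 60000 / 146 ms
Dotted half note = 3 × quarter note
Duration = 3 × 60000 / 146 = 180000 / 146
= 1232.9 ms


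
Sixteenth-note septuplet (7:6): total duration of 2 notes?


Septuplet: 7 notes occupy the space of 6 sixteenth notes
Space = 6 × 1/4 = 3/2 beats
Each septuplet note = 3/2 / 7 = 3/14 beats
2 notes = 2 × 3/14 = 3/7
= 3/7 beats


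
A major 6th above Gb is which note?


Step by step:
A 6th spans 6 letter names, so from G we land on E
A major 6th = 9 semitones above Gb
Spell E at that pitch: Eb
= Eb


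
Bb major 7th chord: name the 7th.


Solution.
Major 7th chord = root + major 3rd + perfect 5th + major 7th
Seventh chords stack in thirds, so the letter names are B-D-F-A
Root: Bb
Major 3rd above Bb: D
Perfect 5th above Bb: F
Major 7th above Bb: A
The 7th = A


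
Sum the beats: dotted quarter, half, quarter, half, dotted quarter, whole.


Beat values:
  dotted quarter = 1.5 beats
  half = 2 beats
  quarter = 1 beat
  half = 2 beats
  dotted quarter = 1.5 beats
  whole = 4 beats
Sum = 1.5 + 2 + 1 + 2 + 1.5 + 4
= 12 beats


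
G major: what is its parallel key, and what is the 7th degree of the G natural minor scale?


Parallel keys share the same tonic but differ in mode
G major → parallel is G minor
G natural minor scale: G A Bb C D Eb F
= G minor; 7th degree = F


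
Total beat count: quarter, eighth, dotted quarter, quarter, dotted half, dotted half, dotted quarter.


Solution.
Beat values:
  quarter = 1 beat
  eighth = 0.5 beats
  dotted quarter = 1.5 beats
  quarter = 1 beat
  dotted half = 3 beats
  dotted half = 3 beats
  dotted quarter = 1.5 beats
Sum = 1 + 0.5 + 1.5 + 1 + 3 + 3 + 1.5
= 11.5 beats


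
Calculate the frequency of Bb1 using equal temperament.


Solution.
f = 440 × 2^(n/12) where n = semitones from A4
Bb1: -35 semitones from A4
f = 440 × 2^(-35/12)
f = 58.27 Hz


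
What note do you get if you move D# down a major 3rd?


major 3rd: 3 letter names, 4 semitones
Letter: D - 2 → B
Pitch: D# - 4 semitones, spelled as a B → B
= B


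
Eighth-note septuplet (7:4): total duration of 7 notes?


Septuplet: 7 notes occupy the space of 4 eighth notes
Space = 4 × 1/2 = 2 beats
Each septuplet note = 2 / 7 = 2/7 beats
7 notes = 7 × 2/7 = 2
= 2 beats


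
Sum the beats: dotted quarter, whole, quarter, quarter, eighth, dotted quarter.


Let's work it out.
Beat values:
  dotted quarter = 1.5 beats
  whole = 4 beats
  quarter = 1 beat
  quarter = 1 beat
  eighth = 0.5 beats
  dotted quarter = 1.5 beats
Sum = 1.5 + 4 + 1 + 1 + 0.5 + 1.5
= 9.5 beats


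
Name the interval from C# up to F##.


Letter names: C → F spans 4 letter names → a 4th
Semitones: C# → F## = 6 half-steps
A 4th of 6 semitones is an augmented 4th
= augmented 4th


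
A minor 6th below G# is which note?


Working:
A 6th spans 6 letter names, so from G we land on B
A minor 6th = 8 semitones below G#
Spell B at that pitch: B#
= B#


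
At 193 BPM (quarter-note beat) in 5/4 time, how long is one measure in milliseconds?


Quarter-note beat duration = 60000 / 193 ms
Beats per measure (5/4) = 5
One measure = 5 × 60000 / 193 = 300000 / 193 ms
= 1554.4 ms


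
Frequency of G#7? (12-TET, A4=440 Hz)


Step by step:
f = 440 × 2^(n/12) where n = semitones from A4
G#7: 35 semitones from A4
f = 440 × 2^(35/12)
f = 3322.44 Hz


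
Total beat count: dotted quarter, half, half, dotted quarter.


Beat values:
  dotted quarter = 1.5 beats
  half = 2 beats
  half = 2 beats
  dotted quarter = 1.5 beats
Sum = 1.5 + 2 + 2 + 1.5
= 7 beats


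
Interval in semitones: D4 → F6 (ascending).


Working:
Absolute semitone position = octave×12 + chromatic position
D4: 4×12 + 2 = 50
F6: 6×12 + 5 = 77
Difference = 77 - 50 = 27
= 27 semitones


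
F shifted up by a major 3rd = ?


Solution.
major 3rd: 3 letter names, 4 semitones
Letter: F + 2 → A
Pitch: F + 4 semitones, spelled as an A → A
= A


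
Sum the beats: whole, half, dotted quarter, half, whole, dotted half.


Beat values:
  whole = 4 beats
  half = 2 beats
  dotted quarter = 1.5 beats
  half = 2 beats
  whole = 4 beats
  dotted half = 3 beats
Sum = 4 + 2 + 1.5 + 2 + 4 + 3
= 16.5 beats


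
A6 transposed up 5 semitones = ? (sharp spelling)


Step by step:
A6: chromatic position 9 in octave 6 → absolute = 6×12 + 9 = 81
Transpose up 5: 81 + 5 = 86
86 = 7×12 + 2 → D in octave 7
Result = D7


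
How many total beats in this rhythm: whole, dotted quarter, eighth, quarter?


Beat values:
  whole = 4 beats
  dotted quarter = 1.5 beats
  eighth = 0.5 beats
  quarter = 1 beat
Sum = 4 + 1.5 + 0.5 + 1
= 7 beats


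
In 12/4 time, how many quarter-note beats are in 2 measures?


Solution.
Time signature 12/4: the bottom number 4 means the quarter note gets one count
The top number 12 means 12 quarter-note beats per measure
Total = 12 × 2 measures
= 24 quarter-note beats


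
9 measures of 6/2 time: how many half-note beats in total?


Working:
Time signature 6/2: the bottom number 2 means the half note gets one count
The top number 6 means 6 half-note beats per measure
Total = 6 × 9 measures
= 54 half-note beats


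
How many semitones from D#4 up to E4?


Reasoning:
Absolute semitone position = octave×12 + chromatic position
D#4: 4×12 + 3 = 51
E4: 4×12 + 4 = 52
Difference = 52 - 51 = 1
= 1 semitone


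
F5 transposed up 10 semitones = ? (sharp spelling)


Working:
F5: chromatic position 5 in octave 5 → absolute = 5×12 + 5 = 65
Transpose up 10: 65 + 10 = 75
75 = 6×12 + 3 → D# in octave 6
Result = D#6


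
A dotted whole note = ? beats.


Solution.
Base whole note = 4 beats
Dot 1 adds half the previous value: +2
One dotted whole = 4 + 2 = 6
= 6 beats


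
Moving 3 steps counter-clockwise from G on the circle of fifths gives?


Each counter-clockwise step moves down a perfect 5th (= up a perfect 4th)
From G: G → C → F → Bb
= Bb


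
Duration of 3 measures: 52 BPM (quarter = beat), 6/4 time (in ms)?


Quarter-note beat duration = 60000 / 52 ms
Beats per measure (6/4) = 6
One measure = 6 × 60000 / 52 = 360000 / 52 ms
3 measures = 3 × 360000 / 52 = 1080000 / 52
= 20769.2 ms


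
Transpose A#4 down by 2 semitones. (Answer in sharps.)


Solution.
A#4: chromatic position 10 in octave 4 → absolute = 4×12 + 10 = 58
Transpose down 2: 58 - 2 = 56
56 = 4×12 + 8 → G# in octave 4
Result = G#4


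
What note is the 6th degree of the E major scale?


Solution.
Major scale pattern: W-W-H-W-W-W-H (2-2-1-2-2-2-1 semitones)
Starting from E:
  E + 2 semitones → F#
  F# + 2 semitones → G#
  G# + 1 semitone → A
  A + 2 semitones → B
  B + 2 semitones → C#
  C# + 2 semitones → D#
  D# + 1 semitone → E
Scale: E F# G# A B C# D#
Degree 6 = C#


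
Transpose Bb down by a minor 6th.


minor 6th: 6 letter names, 8 semitones
Letter: B - 5 → D
Pitch: Bb - 8 semitones, spelled as a D → D
= D


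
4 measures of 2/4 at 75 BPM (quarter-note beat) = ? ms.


Solution.
Quarter-note beat duration = 60000 / 75 ms
Beats per measure (2/4) = 2
One measure = 2 × 60000 / 75 = 120000 / 75 ms
4 measures = 4 × 120000 / 75 = 480000 / 75
= 6400.0 ms


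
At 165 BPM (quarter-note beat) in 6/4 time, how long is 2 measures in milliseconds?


Reasoning:
Quarter-note beat duration = 60000 / 165 ms
Beats per measure (6/4) = 6
One measure = 6 × 60000 / 165 = 360000 / 165 ms
2 measures = 2 × 360000 / 165 = 720000 / 165
= 4363.6 ms


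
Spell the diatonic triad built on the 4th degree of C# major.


Working:
C# major scale: C# D# E# F# G# A# B#
Diatonic triad on degree 4 stacks scale notes 4, 6, 1: F# A# C#
F#→A# = 4 semitones; F#→C# = 7 semitones → major triad
= F# A# C# (major)


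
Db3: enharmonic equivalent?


Enharmonic notes sound the same pitch but are spelled with different letter names
Db and C# name the same pitch class
= C#3


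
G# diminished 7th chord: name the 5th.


Reasoning:
Diminished 7th chord = root + minor 3rd + diminished 5th + diminished 7th
Seventh chords stack in thirds, so the letter names are G-B-D-F
Root: G#
Minor 3rd above G#: B
Diminished 5th above G#: D
Diminished 7th above G#: F
The 5th = D


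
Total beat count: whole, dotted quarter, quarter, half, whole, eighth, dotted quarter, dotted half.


Let's work it out.
Beat values:
  whole = 4 beats
  dotted quarter = 1.5 beats
  quarter = 1 beat
  half = 2 beats
  whole = 4 beats
  eighth = 0.5 beats
  dotted quarter = 1.5 beats
  dotted half = 3 beats
Sum = 4 + 1.5 + 1 + 2 + 4 + 0.5 + 1.5 + 3
= 17.5 beats


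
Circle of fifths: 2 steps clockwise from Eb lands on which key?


Each clockwise step on the circle of fifths moves up a perfect 5th
From Eb: Eb → Bb → F
= F


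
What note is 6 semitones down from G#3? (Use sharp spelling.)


Reasoning:
G#3: chromatic position 8 in octave 3 → absolute = 3×12 + 8 = 44
Transpose down 6: 44 - 6 = 38
38 = 3×12 + 2 → D in octave 3
Result = D3


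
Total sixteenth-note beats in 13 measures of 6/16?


Solution.
Time signature 6/16: the bottom number 16 means the sixteenth note gets one count
The top number 6 means 6 sixteenth-note beats per measure
Total = 6 × 13 measures
= 78 sixteenth-note beats


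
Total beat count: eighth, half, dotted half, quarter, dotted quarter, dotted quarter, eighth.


Solution.
Beat values:
  eighth = 0.5 beats
  half = 2 beats
  dotted half = 3 beats
  quarter = 1 beat
  dotted quarter = 1.5 beats
  dotted quarter = 1.5 beats
  eighth = 0.5 beats
Sum = 0.5 + 2 + 3 + 1 + 1.5 + 1.5 + 0.5
= 10 beats


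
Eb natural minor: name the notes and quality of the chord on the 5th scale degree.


Solution.
Eb natural minor scale: Eb F Gb Ab Bb Cb Db
Diatonic triad on degree 5 stacks scale notes 5, 7, 2: Bb Db F
Bb→Db = 3 semitones; Bb→F = 7 semitones → minor triad
= Bb Db F (minor)


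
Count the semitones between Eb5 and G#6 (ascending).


Reasoning:
Absolute semitone position = octave×12 + chromatic position
Eb5: 5×12 + 3 = 63
G#6: 6×12 + 8 = 80
Difference = 80 - 63 = 17
= 17 semitones


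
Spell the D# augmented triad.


Solution.
Augmented triad = root + major 3rd (4 semitones) + augmented 5th (8 semitones)
A triad on D# stacks thirds, so the chord tones use letter names D-F-A
Root: D#
Major 3rd above D#: F##
Augmented 5th above D#: A##
Chord = D# F## A##


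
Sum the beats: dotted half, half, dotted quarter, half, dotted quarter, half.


Beat values:
  dotted half = 3 beats
  half = 2 beats
  dotted quarter = 1.5 beats
  half = 2 beats
  dotted quarter = 1.5 beats
  half = 2 beats
Sum = 3 + 2 + 1.5 + 2 + 1.5 + 2
= 12 beats


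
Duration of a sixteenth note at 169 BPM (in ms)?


Step by step:
One quarter-note beat = 60000 / BPM = 60000 / 169 ms
Sixteenth note = 1/4 × quarter note
Duration = 1/4 × 60000 / 169 = 15000 / 169
= 88.8 ms


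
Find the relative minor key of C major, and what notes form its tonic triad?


Reasoning:
The relative minor shares the major's key signature and starts on its 6th degree
6th degree = a major 6th above the tonic; a major 6th above C is A
→ relative minor of C major is A minor
Tonic triad of A minor = root + minor 3rd + perfect 5th = A C E
= A minor; triad = A C E


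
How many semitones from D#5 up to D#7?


Step by step:
Absolute semitone position = octave×12 + chromatic position
D#5: 5×12 + 3 = 63
D#7: 7×12 + 3 = 87
Difference = 87 - 63 = 24
= 24 semitones


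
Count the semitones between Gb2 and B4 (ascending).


Absolute semitone position = octave×12 + chromatic position
Gb2: 2×12 + 6 = 30
B4: 4×12 + 11 = 59
Difference = 59 - 30 = 29
= 29 semitones


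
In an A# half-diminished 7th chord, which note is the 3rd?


Working:
Half-diminished 7th chord = root + minor 3rd + diminished 5th + minor 7th
Seventh chords stack in thirds, so the letter names are A-C-E-G
Root: A#
Minor 3rd above A#: C#
Diminished 5th above A#: E
Minor 7th above A#: G#
The 3rd = C#


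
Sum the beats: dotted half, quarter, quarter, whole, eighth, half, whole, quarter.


Working:
Beat values:
  dotted half = 3 beats
  quarter = 1 beat
  quarter = 1 beat
  whole = 4 beats
  eighth = 0.5 beats
  half = 2 beats
  whole = 4 beats
  quarter = 1 beat
Sum = 3 + 1 + 1 + 4 + 0.5 + 2 + 4 + 1
= 16.5 beats


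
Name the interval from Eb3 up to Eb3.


Letter names: E → E spans 1 letter name → a unison
Semitones: Eb3 → Eb3 = 0 half-steps
A unison of 0 semitones is a perfect unison
= perfect unison


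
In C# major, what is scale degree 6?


Let's work it out.
Major scale pattern: W-W-H-W-W-W-H (2-2-1-2-2-2-1 semitones)
Starting from C#:
  C# + 2 semitones → D#
  D# + 2 semitones → E#
  E# + 1 semitone → F#
  F# + 2 semitones → G#
  G# + 2 semitones → A#
  A# + 2 semitones → B#
  B# + 1 semitone → C#
Scale: C# D# E# F# G# A# B#
Degree 6 = A#


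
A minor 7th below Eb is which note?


A 7th spans 7 letter names, so from E we land on F
A minor 7th = 10 semitones below Eb
Spell F at that pitch: F
= F


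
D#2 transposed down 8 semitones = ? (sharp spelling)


D#2: chromatic position 3 in octave 2 → absolute = 2×12 + 3 = 27
Transpose down 8: 27 - 8 = 19
19 = 1×12 + 7 → G in octave 1
Result = G1


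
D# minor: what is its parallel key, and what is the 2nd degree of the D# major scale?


Working:
Parallel keys share the same tonic but differ in mode
D# minor → parallel is D# major
D# major scale: D# E# F## G# A# B# C##
= D# major; 2nd degree = E#


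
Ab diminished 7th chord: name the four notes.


Solution.
Diminished 7th chord = root + minor 3rd + diminished 5th + diminished 7th
Seventh chords stack in thirds, so the letter names are A-C-E-G
Root: Ab
Minor 3rd above Ab: Cb
Diminished 5th above Ab: Ebb
Diminished 7th above Ab: Gbb
Chord = Ab Cb Ebb Gbb


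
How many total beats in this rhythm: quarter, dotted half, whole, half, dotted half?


Solution.
Beat values:
  quarter = 1 beat
  dotted half = 3 beats
  whole = 4 beats
  half = 2 beats
  dotted half = 3 beats
Sum = 1 + 3 + 4 + 2 + 3
= 13 beats


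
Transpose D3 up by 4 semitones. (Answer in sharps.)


Step by step:
D3: chromatic position 2 in octave 3 → absolute = 3×12 + 2 = 38
Transpose up 4: 38 + 4 = 42
42 = 3×12 + 6 → F# in octave 3
Result = F#3


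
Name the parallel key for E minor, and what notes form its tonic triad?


Let's work it out.
Parallel keys share the same tonic but differ in mode
E minor → parallel is E major
Tonic triad of E major = E G# B
= E major; triad = E G# B


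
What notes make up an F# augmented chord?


Augmented triad = root + major 3rd (4 semitones) + augmented 5th (8 semitones)
A triad on F# stacks thirds, so the chord tones use letter names F-A-C
Root: F#
Major 3rd above F#: A#
Augmented 5th above F#: C##
Chord = F# A# C##


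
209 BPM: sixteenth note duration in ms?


One quarter-note beat = 60000 / BPM = 60000 / 209 ms
Sixteenth note = 1/4 × quarter note
Duration = 1/4 × 60000 / 209 = 15000 / 209
= 71.8 ms


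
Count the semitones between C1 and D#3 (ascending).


Step by step:
Absolute semitone position = octave×12 + chromatic position
C1: 1×12 + 0 = 12
D#3: 3×12 + 3 = 39
Difference = 39 - 12 = 27
= 27 semitones


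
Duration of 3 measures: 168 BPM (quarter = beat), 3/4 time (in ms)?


Solution.
Quarter-note beat duration = 60000 / 168 ms
Beats per measure (3/4) = 3
One measure = 3 × 60000 / 168 = 180000 / 168 ms
3 measures = 3 × 180000 / 168 = 540000 / 168
= 3214.3 ms


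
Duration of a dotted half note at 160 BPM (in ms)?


One quarter-note beat = 60000 / BPM = 60000 / 160 ms
Dotted half note = 3 × quarter note
Duration = 3 × 60000 / 160 = 180000 / 160
= 1125.0 ms


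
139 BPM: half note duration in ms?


Working:
One quarter-note beat = 60000 / BPM = 60000 / 139 ms
Half note = 2 × quarter note
Duration = 2 × 60000 / 139 = 120000 / 139
= 863.3 ms


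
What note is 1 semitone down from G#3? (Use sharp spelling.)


Working:
G#3: chromatic position 8 in octave 3 → absolute = 3×12 + 8 = 44
Transpose down 1: 44 - 1 = 43
43 = 3×12 + 7 → G in octave 3
Result = G3


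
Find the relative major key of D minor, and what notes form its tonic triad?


Step by step:
The relative major shares the key signature and is a minor 3rd above the minor tonic
A minor 3rd above D is F
→ relative major of D minor is F major
Tonic triad of F major = root + major 3rd + perfect 5th = F A C
= F major; triad = F A C


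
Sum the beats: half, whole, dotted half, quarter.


Reasoning:
Beat values:
  half = 2 beats
  whole = 4 beats
  dotted half = 3 beats
  quarter = 1 beat
Sum = 2 + 4 + 3 + 1
= 10 beats


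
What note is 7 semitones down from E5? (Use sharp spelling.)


Let's work it out.
E5: chromatic position 4 in octave 5 → absolute = 5×12 + 4 = 64
Transpose down 7: 64 - 7 = 57
57 = 4×12 + 9 → A in octave 4
Result = A4


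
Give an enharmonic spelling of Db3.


Solution.
Enharmonic notes sound the same pitch but are spelled with different letter names
Db and C# name the same pitch class
= C#3


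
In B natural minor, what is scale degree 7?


Reasoning:
Natural minor scale pattern: W-H-W-W-H-W-W (2-1-2-2-1-2-2 semitones)
Starting from B:
  B + 2 semitones → C#
  C# + 1 semitone → D
  D + 2 semitones → E
  E + 2 semitones → F#
  F# + 1 semitone → G
  G + 2 semitones → A
  A + 2 semitones → B
Scale: B C# D E F# G A
Degree 7 = A


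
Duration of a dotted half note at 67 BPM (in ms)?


Reasoning:
One quarter-note beat = 60000 / BPM = 60000 / 67 ms
Dotted half note = 3 × quarter note
Duration = 3 × 60000 / 67 = 180000 / 67
= 2686.6 ms


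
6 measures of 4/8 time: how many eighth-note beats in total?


Time signature 4/8: the bottom number 8 means the eighth note gets one count
The top number 4 means 4 eighth-note beats per measure
Total = 4 × 6 measures
= 24 eighth-note beats


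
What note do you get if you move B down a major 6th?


Working:
major 6th: 6 letter names, 9 semitones
Letter: B - 5 → D
Pitch: B - 9 semitones, spelled as a D → D
= D
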